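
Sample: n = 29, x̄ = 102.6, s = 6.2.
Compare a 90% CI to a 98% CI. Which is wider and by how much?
98% CI is wider by 1.76

df = 28
90% CI: t* = 1.701, (100.64, 104.56), width = 2 · t* · s/√n = 3.92
98% CI: t* = 2.467, (99.76, 105.44), width = 2 · t* · s/√n = 5.68

The 98% CI is wider by 5.68 - 3.92 = 1.76.
Higher confidence requires a wider interval.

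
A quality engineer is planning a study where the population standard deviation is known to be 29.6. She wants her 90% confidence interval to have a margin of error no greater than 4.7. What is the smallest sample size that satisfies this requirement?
n ≥ 108

For margin E ≤ 4.7:
n ≥ (z* · σ / E)²
n ≥ (1.645 · 29.6 / 4.7)²
n ≥ 107.33

Minimum n = 108 (rounding up)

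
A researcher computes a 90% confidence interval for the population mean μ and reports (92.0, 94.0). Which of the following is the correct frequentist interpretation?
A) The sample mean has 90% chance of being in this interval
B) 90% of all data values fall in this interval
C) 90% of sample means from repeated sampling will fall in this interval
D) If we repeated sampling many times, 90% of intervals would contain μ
D

A) Wrong — x̄ is observed and sits in the interval by construction.
B) Wrong — a CI is about the parameter μ, not individual data values.
C) Wrong — coverage applies to intervals containing μ, not to future x̄ values.
D) Correct — this is the frequentist long-run coverage interpretation.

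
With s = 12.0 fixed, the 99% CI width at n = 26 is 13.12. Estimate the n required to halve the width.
n ≈ 104

CI width ∝ 1/√n
To reduce width by factor 2, need √n to grow by 2 → need 2² = 4 times as many samples.

Current: n = 26, width = 13.12
New: n = 104, width ≈ 6.18

Width reduced by factor of 13.12/6.18 = 2.12.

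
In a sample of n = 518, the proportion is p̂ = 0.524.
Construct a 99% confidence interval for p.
(0.467, 0.581)

Proportion CI:
SE = √(p̂(1-p̂)/n) = √(0.524 · 0.476 / 518) = 0.02194

z* = 2.576
Margin = z* · SE = 2.576 · 0.02194 = 0.0565

CI: 0.524 ± 0.0565 = (0.467, 0.581)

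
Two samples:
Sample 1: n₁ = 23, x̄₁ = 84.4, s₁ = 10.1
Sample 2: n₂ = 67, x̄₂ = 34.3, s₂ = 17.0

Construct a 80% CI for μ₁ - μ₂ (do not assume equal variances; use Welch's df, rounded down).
(46.27, 53.93)

Difference: x̄₁ - x̄₂ = 50.10
SE = √(s₁²/n₁ + s₂²/n₂) = √(10.1²/23 + 17.0²/67) = 2.9578
df = 65.08 → 65 (Welch–Satterthwaite, rounded down)
t* = 1.295

CI: 50.10 ± 1.295 · 2.9578 = 50.10 ± 3.83 = (46.27, 53.93)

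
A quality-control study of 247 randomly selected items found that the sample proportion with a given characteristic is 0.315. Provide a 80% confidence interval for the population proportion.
(0.277, 0.353)

Proportion CI:
SE = √(p̂(1-p̂)/n) = √(0.315 · 0.685 / 247) = 0.02956

z* = 1.282
Margin = z* · SE = 1.282 · 0.02956 = 0.0379

CI: 0.315 ± 0.0379 = (0.277, 0.353)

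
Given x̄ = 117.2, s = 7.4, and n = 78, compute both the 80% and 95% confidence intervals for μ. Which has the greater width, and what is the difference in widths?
95% CI is wider by 1.17

df = 77
80% CI: t* = 1.293, (116.12, 118.28), width = 2 · t* · s/√n = 2.17
95% CI: t* = 1.991, (115.53, 118.87), width = 2 · t* · s/√n = 3.34

The 95% CI is wider by 3.34 - 2.17 = 1.17.
Higher confidence requires a wider interval.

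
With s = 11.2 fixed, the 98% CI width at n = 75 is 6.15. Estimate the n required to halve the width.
n ≈ 300

CI width ∝ 1/√n
To reduce width by factor 2, need √n to grow by 2 → need 2² = 4 times as many samples.

Current: n = 75, width = 6.15
New: n = 300, width ≈ 3.02

Width reduced by factor of 6.15/3.02 = 2.04.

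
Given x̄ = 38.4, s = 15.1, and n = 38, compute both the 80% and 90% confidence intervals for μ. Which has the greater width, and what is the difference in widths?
90% CI is wider by 1.87

df = 37
80% CI: t* = 1.305, (35.20, 41.60), width = 2 · t* · s/√n = 6.39
90% CI: t* = 1.687, (34.27, 42.53), width = 2 · t* · s/√n = 8.26

The 90% CI is wider by 8.26 - 6.39 = 1.87.
Higher confidence requires a wider interval.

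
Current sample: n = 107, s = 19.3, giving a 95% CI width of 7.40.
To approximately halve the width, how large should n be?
n ≈ 428

CI width ∝ 1/√n
To reduce width by factor 2, need √n to grow by 2 → need 2² = 4 times as many samples.

Current: n = 107, width = 7.40
New: n = 428, width ≈ 3.67

Width reduced by factor of 7.40/3.67 = 2.02.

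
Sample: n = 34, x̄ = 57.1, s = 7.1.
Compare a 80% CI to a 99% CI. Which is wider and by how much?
99% CI is wider by 3.47

df = 33
80% CI: t* = 1.308, (55.51, 58.69), width = 2 · t* · s/√n = 3.19
99% CI: t* = 2.733, (53.77, 60.43), width = 2 · t* · s/√n = 6.66

The 99% CI is wider by 6.66 - 3.19 = 3.47.
Higher confidence requires a wider interval.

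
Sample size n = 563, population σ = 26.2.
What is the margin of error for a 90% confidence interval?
Margin of error = 1.82

Margin of error = z* · σ/√n
= 1.645 · 26.2/√563
= 1.645 · 26.2/23.7276
= 1.82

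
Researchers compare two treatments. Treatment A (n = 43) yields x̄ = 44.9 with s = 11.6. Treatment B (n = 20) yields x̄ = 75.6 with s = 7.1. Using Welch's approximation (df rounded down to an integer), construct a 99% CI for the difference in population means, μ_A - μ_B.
(-37.04, -24.36)

Difference: x̄₁ - x̄₂ = -30.70
SE = √(s₁²/n₁ + s₂²/n₂) = √(11.6²/43 + 7.1²/20) = 2.3769
df = 56.25 → 56 (Welch–Satterthwaite, rounded down)
t* = 2.667

CI: -30.70 ± 2.667 · 2.3769 = -30.70 ± 6.34 = (-37.04, -24.36)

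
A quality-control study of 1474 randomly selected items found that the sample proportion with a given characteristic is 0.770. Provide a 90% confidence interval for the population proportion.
(0.752, 0.788)

Proportion CI:
SE = √(p̂(1-p̂)/n) = √(0.770 · 0.230 / 1474) = 0.01096

z* = 1.645
Margin = z* · SE = 1.645 · 0.01096 = 0.0180

CI: 0.770 ± 0.0180 = (0.752, 0.788)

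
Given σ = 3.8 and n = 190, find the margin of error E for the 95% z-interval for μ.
Margin of error = 0.54

Margin of error = z* · σ/√n
= 1.960 · 3.8/√190
= 1.960 · 3.8/13.7840
= 0.54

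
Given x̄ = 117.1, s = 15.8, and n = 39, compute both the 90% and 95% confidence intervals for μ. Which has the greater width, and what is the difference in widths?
95% CI is wider by 1.71

df = 38
90% CI: t* = 1.686, (112.83, 121.37), width = 2 · t* · s/√n = 8.53
95% CI: t* = 2.024, (111.98, 122.22), width = 2 · t* · s/√n = 10.24

The 95% CI is wider by 10.24 - 8.53 = 1.71.
Higher confidence requires a wider interval.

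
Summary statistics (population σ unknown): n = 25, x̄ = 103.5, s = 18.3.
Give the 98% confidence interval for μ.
(94.38, 112.62)

t-interval (σ unknown):
df = n - 1 = 24
t* = 2.492 for 98% confidence

Margin of error = t* · s/√n = 2.492 · 18.3/√25 = 9.12

CI: (94.38, 112.62)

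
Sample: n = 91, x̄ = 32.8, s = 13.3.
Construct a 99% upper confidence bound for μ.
μ ≤ 36.10

Upper bound (one-sided):
t* = 2.368 (one-sided for 99%)
Upper bound = x̄ + t* · s/√n = 32.8 + 2.368 · 13.3/√91 = 36.10

We are 99% confident that μ ≤ 36.10.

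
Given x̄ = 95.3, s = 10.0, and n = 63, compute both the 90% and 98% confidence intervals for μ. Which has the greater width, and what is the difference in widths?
98% CI is wider by 1.81

df = 62
90% CI: t* = 1.670, (93.20, 97.40), width = 2 · t* · s/√n = 4.21
98% CI: t* = 2.388, (92.29, 98.31), width = 2 · t* · s/√n = 6.02

The 98% CI is wider by 6.02 - 4.21 = 1.81.
Higher confidence requires a wider interval.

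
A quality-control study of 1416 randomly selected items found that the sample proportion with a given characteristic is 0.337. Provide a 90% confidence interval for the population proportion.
(0.316, 0.358)

Proportion CI:
SE = √(p̂(1-p̂)/n) = √(0.337 · 0.663 / 1416) = 0.01256

z* = 1.645
Margin = z* · SE = 1.645 · 0.01256 = 0.0207

CI: 0.337 ± 0.0207 = (0.316, 0.358)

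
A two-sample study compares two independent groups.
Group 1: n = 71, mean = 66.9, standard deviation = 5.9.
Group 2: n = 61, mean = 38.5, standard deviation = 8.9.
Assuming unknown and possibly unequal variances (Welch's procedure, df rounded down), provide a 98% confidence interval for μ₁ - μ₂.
(25.24, 31.56)

Difference: x̄₁ - x̄₂ = 28.40
SE = √(s₁²/n₁ + s₂²/n₂) = √(5.9²/71 + 8.9²/61) = 1.3375
df = 101.46 → 101 (Welch–Satterthwaite, rounded down)
t* = 2.364

CI: 28.40 ± 2.364 · 1.3375 = 28.40 ± 3.16 = (25.24, 31.56)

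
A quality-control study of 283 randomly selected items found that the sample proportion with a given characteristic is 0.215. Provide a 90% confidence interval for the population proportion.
(0.175, 0.255)

Proportion CI:
SE = √(p̂(1-p̂)/n) = √(0.215 · 0.785 / 283) = 0.02442

z* = 1.645
Margin = z* · SE = 1.645 · 0.02442 = 0.0402

CI: 0.215 ± 0.0402 = (0.175, 0.255)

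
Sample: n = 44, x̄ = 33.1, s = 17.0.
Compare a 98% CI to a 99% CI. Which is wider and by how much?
99% CI is wider by 1.43

df = 43
98% CI: t* = 2.416, (26.91, 39.29), width = 2 · t* · s/√n = 12.38
99% CI: t* = 2.695, (26.19, 40.01), width = 2 · t* · s/√n = 13.81

The 99% CI is wider by 13.81 - 12.38 = 1.43.
Higher confidence requires a wider interval.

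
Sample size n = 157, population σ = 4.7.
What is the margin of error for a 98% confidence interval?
Margin of error = 0.87

Margin of error = z* · σ/√n
= 2.326 · 4.7/√157
= 2.326 · 4.7/12.5300
= 0.87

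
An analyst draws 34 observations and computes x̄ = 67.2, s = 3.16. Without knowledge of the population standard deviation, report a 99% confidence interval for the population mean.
(65.72, 68.68)

t-interval (σ unknown):
df = n - 1 = 33
t* = 2.733 for 99% confidence

Margin of error = t* · s/√n = 2.733 · 3.16/√34 = 1.48

CI: (65.72, 68.68)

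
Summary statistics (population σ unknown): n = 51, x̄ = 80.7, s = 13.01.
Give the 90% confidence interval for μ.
(77.65, 83.75)

t-interval (σ unknown):
df = n - 1 = 50
t* = 1.676 for 90% confidence

Margin of error = t* · s/√n = 1.676 · 13.01/√51 = 3.05

CI: (77.65, 83.75)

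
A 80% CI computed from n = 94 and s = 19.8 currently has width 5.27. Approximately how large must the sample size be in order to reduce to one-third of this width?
n ≈ 846

CI width ∝ 1/√n
To reduce width by factor 3, need √n to grow by 3 → need 3² = 9 times as many samples.

Current: n = 94, width = 5.27
New: n = 846, width ≈ 1.75

Width reduced by factor of 5.27/1.75 = 3.01.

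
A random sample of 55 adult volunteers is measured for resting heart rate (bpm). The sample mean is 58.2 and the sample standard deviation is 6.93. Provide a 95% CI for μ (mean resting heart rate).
(56.33, 60.07)

t-interval (σ unknown):
df = n - 1 = 54
t* = 2.005 for 95% confidence

Margin of error = t* · s/√n = 2.005 · 6.93/√55 = 1.87

CI: (56.33, 60.07)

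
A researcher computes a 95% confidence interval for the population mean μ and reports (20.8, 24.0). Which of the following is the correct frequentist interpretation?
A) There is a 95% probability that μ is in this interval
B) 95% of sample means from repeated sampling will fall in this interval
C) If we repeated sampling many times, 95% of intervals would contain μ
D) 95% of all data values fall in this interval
C

A) Wrong — μ is fixed; the randomness lives in the interval, not in μ.
B) Wrong — coverage applies to intervals containing μ, not to future x̄ values.
C) Correct — this is the frequentist long-run coverage interpretation.
D) Wrong — a CI is about the parameter μ, not individual data values.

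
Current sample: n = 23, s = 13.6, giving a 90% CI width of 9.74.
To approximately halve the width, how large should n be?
n ≈ 92

CI width ∝ 1/√n
To reduce width by factor 2, need √n to grow by 2 → need 2² = 4 times as many samples.

Current: n = 23, width = 9.74
New: n = 92, width ≈ 4.71

Width reduced by factor of 9.74/4.71 = 2.07.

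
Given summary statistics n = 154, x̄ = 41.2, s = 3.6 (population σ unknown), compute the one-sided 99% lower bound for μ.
μ ≥ 40.52

Lower bound (one-sided):
t* = 2.351 (one-sided for 99%)
Lower bound = x̄ - t* · s/√n = 41.2 - 2.351 · 3.6/√154 = 40.52

We are 99% confident that μ ≥ 40.52.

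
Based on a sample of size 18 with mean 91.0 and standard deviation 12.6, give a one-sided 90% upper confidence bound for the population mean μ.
μ ≤ 94.96

Upper bound (one-sided):
t* = 1.333 (one-sided for 90%)
Upper bound = x̄ + t* · s/√n = 91.0 + 1.333 · 12.6/√18 = 94.96

We are 90% confident that μ ≤ 94.96.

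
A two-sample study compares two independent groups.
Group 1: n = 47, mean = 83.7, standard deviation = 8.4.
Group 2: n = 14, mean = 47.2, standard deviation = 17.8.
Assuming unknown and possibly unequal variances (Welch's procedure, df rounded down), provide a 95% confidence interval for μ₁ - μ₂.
(25.96, 47.04)

Difference: x̄₁ - x̄₂ = 36.50
SE = √(s₁²/n₁ + s₂²/n₂) = √(8.4²/47 + 17.8²/14) = 4.9125
df = 14.76 → 14 (Welch–Satterthwaite, rounded down)
t* = 2.145

CI: 36.50 ± 2.145 · 4.9125 = 36.50 ± 10.54 = (25.96, 47.04)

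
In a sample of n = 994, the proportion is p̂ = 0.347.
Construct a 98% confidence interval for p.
(0.312, 0.382)

Proportion CI:
SE = √(p̂(1-p̂)/n) = √(0.347 · 0.653 / 994) = 0.01510

z* = 2.326
Margin = z* · SE = 2.326 · 0.01510 = 0.0351

CI: 0.347 ± 0.0351 = (0.312, 0.382)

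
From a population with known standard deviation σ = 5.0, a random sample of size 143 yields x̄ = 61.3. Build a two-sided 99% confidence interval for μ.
(60.22, 62.38)

z-interval (σ known):
z* = 2.576 for 99% confidence

Margin of error = z* · σ/√n = 2.576 · 5.0/√143 = 1.08

CI: (61.3 - 1.08, 61.3 + 1.08) = (60.22, 62.38)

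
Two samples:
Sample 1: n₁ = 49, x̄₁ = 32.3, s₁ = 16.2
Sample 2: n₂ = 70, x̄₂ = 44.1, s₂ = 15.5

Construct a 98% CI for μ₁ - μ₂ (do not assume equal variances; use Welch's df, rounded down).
(-18.81, -4.79)

Difference: x̄₁ - x̄₂ = -11.80
SE = √(s₁²/n₁ + s₂²/n₂) = √(16.2²/49 + 15.5²/70) = 2.9645
df = 100.52 → 100 (Welch–Satterthwaite, rounded down)
t* = 2.364

CI: -11.80 ± 2.364 · 2.9645 = -11.80 ± 7.01 = (-18.81, -4.79)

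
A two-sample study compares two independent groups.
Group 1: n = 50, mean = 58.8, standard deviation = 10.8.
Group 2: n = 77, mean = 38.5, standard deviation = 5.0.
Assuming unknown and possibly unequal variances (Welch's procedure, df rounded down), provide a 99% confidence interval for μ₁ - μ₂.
(15.97, 24.63)

Difference: x̄₁ - x̄₂ = 20.30
SE = √(s₁²/n₁ + s₂²/n₂) = √(10.8²/50 + 5.0²/77) = 1.6302
df = 62.80 → 62 (Welch–Satterthwaite, rounded down)
t* = 2.657

CI: 20.30 ± 2.657 · 1.6302 = 20.30 ± 4.33 = (15.97, 24.63)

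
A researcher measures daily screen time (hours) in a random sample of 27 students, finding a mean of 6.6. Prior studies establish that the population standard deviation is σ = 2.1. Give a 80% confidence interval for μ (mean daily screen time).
(6.08, 7.12)

z-interval (σ known):
z* = 1.282 for 80% confidence

Margin of error = z* · σ/√n = 1.282 · 2.1/√27 = 0.52

CI: (6.6 - 0.52, 6.6 + 0.52) = (6.08, 7.12)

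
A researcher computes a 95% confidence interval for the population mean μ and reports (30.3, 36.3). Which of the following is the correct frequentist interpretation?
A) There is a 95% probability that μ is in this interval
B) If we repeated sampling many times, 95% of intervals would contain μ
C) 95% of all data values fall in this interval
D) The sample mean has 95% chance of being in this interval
B

A) Wrong — μ is fixed; the randomness lives in the interval, not in μ.
B) Correct — this is the frequentist long-run coverage interpretation.
C) Wrong — a CI is about the parameter μ, not individual data values.
D) Wrong — x̄ is observed and sits in the interval by construction.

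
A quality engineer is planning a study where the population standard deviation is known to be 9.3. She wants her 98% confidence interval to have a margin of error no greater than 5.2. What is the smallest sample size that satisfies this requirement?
n ≥ 18

For margin E ≤ 5.2:
n ≥ (z* · σ / E)²
n ≥ (2.326 · 9.3 / 5.2)²
n ≥ 17.31

Minimum n = 18 (rounding up)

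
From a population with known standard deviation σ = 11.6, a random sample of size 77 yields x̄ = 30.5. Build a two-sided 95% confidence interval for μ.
(27.91, 33.09)

z-interval (σ known):
z* = 1.960 for 95% confidence

Margin of error = z* · σ/√n = 1.960 · 11.6/√77 = 2.59

CI: (30.5 - 2.59, 30.5 + 2.59) = (27.91, 33.09)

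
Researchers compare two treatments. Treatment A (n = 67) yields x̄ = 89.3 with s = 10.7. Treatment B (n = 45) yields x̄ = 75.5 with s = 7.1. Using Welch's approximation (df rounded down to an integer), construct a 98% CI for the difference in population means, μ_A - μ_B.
(9.83, 17.77)

Difference: x̄₁ - x̄₂ = 13.80
SE = √(s₁²/n₁ + s₂²/n₂) = √(10.7²/67 + 7.1²/45) = 1.6820
df = 109.99 → 109 (Welch–Satterthwaite, rounded down)
t* = 2.361

CI: 13.80 ± 2.361 · 1.6820 = 13.80 ± 3.97 = (9.83, 17.77)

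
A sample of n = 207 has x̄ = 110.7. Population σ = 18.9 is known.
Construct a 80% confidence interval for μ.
(109.02, 112.38)

z-interval (σ known):
z* = 1.282 for 80% confidence

Margin of error = z* · σ/√n = 1.282 · 18.9/√207 = 1.68

CI: (110.7 - 1.68, 110.7 + 1.68) = (109.02, 112.38)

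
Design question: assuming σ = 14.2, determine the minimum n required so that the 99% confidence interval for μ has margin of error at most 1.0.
n ≥ 1339

For margin E ≤ 1.0:
n ≥ (z* · σ / E)²
n ≥ (2.576 · 14.2 / 1.0)²
n ≥ 1338.04

Minimum n = 1339 (rounding up)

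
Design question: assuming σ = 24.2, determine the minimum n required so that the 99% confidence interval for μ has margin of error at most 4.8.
n ≥ 169

For margin E ≤ 4.8:
n ≥ (z* · σ / E)²
n ≥ (2.576 · 24.2 / 4.8)²
n ≥ 168.67

Minimum n = 169 (rounding up)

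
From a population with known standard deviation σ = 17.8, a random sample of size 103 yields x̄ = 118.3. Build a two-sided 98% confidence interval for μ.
(114.22, 122.38)

z-interval (σ known):
z* = 2.326 for 98% confidence

Margin of error = z* · σ/√n = 2.326 · 17.8/√103 = 4.08

CI: (118.3 - 4.08, 118.3 + 4.08) = (114.22, 122.38)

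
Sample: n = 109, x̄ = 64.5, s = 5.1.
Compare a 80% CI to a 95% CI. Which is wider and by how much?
95% CI is wider by 0.68

df = 108
80% CI: t* = 1.289, (63.87, 65.13), width = 2 · t* · s/√n = 1.26
95% CI: t* = 1.982, (63.53, 65.47), width = 2 · t* · s/√n = 1.94

The 95% CI is wider by 1.94 - 1.26 = 0.68.
Higher confidence requires a wider interval.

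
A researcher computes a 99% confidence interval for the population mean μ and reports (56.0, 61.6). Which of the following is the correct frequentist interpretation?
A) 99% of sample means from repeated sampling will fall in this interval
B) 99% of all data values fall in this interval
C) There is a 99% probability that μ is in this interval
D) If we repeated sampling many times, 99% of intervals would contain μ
D

A) Wrong — coverage applies to intervals containing μ, not to future x̄ values.
B) Wrong — a CI is about the parameter μ, not individual data values.
C) Wrong — μ is fixed; the randomness lives in the interval, not in μ.
D) Correct — this is the frequentist long-run coverage interpretation.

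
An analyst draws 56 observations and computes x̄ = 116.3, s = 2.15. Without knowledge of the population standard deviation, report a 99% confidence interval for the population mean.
(115.53, 117.07)

t-interval (σ unknown):
df = n - 1 = 55
t* = 2.668 for 99% confidence

Margin of error = t* · s/√n = 2.668 · 2.15/√56 = 0.77

CI: (115.53, 117.07)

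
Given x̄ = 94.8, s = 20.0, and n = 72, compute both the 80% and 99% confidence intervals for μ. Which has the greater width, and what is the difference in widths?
99% CI is wider by 6.38

df = 71
80% CI: t* = 1.294, (91.75, 97.85), width = 2 · t* · s/√n = 6.10
99% CI: t* = 2.647, (88.56, 101.04), width = 2 · t* · s/√n = 12.48

The 99% CI is wider by 12.48 - 6.10 = 6.38.
Higher confidence requires a wider interval.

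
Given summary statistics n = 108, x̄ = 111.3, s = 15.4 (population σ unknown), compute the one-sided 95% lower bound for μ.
μ ≥ 108.84

Lower bound (one-sided):
t* = 1.659 (one-sided for 95%)
Lower bound = x̄ - t* · s/√n = 111.3 - 1.659 · 15.4/√108 = 108.84

We are 95% confident that μ ≥ 108.84.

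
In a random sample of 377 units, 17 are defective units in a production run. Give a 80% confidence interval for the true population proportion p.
(0.031, 0.059)

Proportion CI:
p̂ = 17/377 = 0.04509
SE = √(p̂(1-p̂)/n) = √(0.04509 · 0.95491 / 377) = 0.01069

z* = 1.282
Margin = z* · SE = 1.282 · 0.01069 = 0.0137

CI: 0.04509 ± 0.0137 = (0.031, 0.059)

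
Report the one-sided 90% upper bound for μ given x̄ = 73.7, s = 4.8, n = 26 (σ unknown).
μ ≤ 74.94

Upper bound (one-sided):
t* = 1.316 (one-sided for 90%)
Upper bound = x̄ + t* · s/√n = 73.7 + 1.316 · 4.8/√26 = 74.94

We are 90% confident that μ ≤ 74.94.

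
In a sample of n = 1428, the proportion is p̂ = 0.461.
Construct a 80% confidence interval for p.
(0.444, 0.478)

Proportion CI:
SE = √(p̂(1-p̂)/n) = √(0.461 · 0.539 / 1428) = 0.01319

z* = 1.282
Margin = z* · SE = 1.282 · 0.01319 = 0.0169

CI: 0.461 ± 0.0169 = (0.444, 0.478)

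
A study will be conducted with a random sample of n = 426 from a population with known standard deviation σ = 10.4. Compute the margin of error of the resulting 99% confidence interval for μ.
Margin of error = 1.30

Margin of error = z* · σ/√n
= 2.576 · 10.4/√426
= 2.576 · 10.4/20.6398
= 1.30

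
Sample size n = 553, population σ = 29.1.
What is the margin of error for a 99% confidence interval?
Margin of error = 3.19

Margin of error = z* · σ/√n
= 2.576 · 29.1/√553
= 2.576 · 29.1/23.5160
= 3.19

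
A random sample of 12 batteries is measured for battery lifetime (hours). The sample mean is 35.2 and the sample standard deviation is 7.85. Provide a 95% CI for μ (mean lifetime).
(30.21, 40.19)

t-interval (σ unknown):
df = n - 1 = 11
t* = 2.201 for 95% confidence

Margin of error = t* · s/√n = 2.201 · 7.85/√12 = 4.99

CI: (30.21, 40.19)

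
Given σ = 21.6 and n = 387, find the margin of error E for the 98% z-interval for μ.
Margin of error = 2.55

Margin of error = z* · σ/√n
= 2.326 · 21.6/√387
= 2.326 · 21.6/19.6723
= 2.55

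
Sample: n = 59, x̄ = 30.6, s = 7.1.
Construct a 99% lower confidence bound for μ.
μ ≥ 28.39

Lower bound (one-sided):
t* = 2.392 (one-sided for 99%)
Lower bound = x̄ - t* · s/√n = 30.6 - 2.392 · 7.1/√59 = 28.39

We are 99% confident that μ ≥ 28.39.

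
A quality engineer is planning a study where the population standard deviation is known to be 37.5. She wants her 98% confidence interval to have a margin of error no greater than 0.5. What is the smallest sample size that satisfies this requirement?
n ≥ 30433

For margin E ≤ 0.5:
n ≥ (z* · σ / E)²
n ≥ (2.326 · 37.5 / 0.5)²
n ≥ 30432.80

Minimum n = 30433 (rounding up)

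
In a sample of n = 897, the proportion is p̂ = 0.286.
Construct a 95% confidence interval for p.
(0.256, 0.316)

Proportion CI:
SE = √(p̂(1-p̂)/n) = √(0.286 · 0.714 / 897) = 0.01509

z* = 1.960
Margin = z* · SE = 1.960 · 0.01509 = 0.0296

CI: 0.286 ± 0.0296 = (0.256, 0.316)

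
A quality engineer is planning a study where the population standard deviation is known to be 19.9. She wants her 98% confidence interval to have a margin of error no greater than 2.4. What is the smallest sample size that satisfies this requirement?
n ≥ 372

For margin E ≤ 2.4:
n ≥ (z* · σ / E)²
n ≥ (2.326 · 19.9 / 2.4)²
n ≥ 371.97

Minimum n = 372 (rounding up)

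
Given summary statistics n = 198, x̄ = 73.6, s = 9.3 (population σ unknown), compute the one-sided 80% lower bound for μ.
μ ≥ 73.04

Lower bound (one-sided):
t* = 0.843 (one-sided for 80%)
Lower bound = x̄ - t* · s/√n = 73.6 - 0.843 · 9.3/√198 = 73.04

We are 80% confident that μ ≥ 73.04.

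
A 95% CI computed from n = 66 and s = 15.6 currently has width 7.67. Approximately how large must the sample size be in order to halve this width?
n ≈ 264

CI width ∝ 1/√n
To reduce width by factor 2, need √n to grow by 2 → need 2² = 4 times as many samples.

Current: n = 66, width = 7.67
New: n = 264, width ≈ 3.78

Width reduced by factor of 7.67/3.78 = 2.03.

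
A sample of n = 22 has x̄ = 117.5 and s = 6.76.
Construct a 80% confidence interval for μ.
(115.59, 119.41)

t-interval (σ unknown):
df = n - 1 = 21
t* = 1.323 for 80% confidence

Margin of error = t* · s/√n = 1.323 · 6.76/√22 = 1.91

CI: (115.59, 119.41)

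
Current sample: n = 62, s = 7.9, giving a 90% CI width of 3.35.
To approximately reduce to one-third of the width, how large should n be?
n ≈ 558

CI width ∝ 1/√n
To reduce width by factor 3, need √n to grow by 3 → need 3² = 9 times as many samples.

Current: n = 62, width = 3.35
New: n = 558, width ≈ 1.10

Width reduced by factor of 3.35/1.10 = 3.05.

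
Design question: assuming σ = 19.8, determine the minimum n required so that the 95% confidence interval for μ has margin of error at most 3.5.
n ≥ 123

For margin E ≤ 3.5:
n ≥ (z* · σ / E)²
n ≥ (1.960 · 19.8 / 3.5)²
n ≥ 122.94

Minimum n = 123 (rounding up)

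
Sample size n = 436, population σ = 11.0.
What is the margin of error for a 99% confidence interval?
Margin of error = 1.36

Margin of error = z* · σ/√n
= 2.576 · 11.0/√436
= 2.576 · 11.0/20.8806
= 1.36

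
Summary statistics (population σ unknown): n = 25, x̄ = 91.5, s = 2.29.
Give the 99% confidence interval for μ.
(90.22, 92.78)

t-interval (σ unknown):
df = n - 1 = 24
t* = 2.797 for 99% confidence

Margin of error = t* · s/√n = 2.797 · 2.29/√25 = 1.28

CI: (90.22, 92.78)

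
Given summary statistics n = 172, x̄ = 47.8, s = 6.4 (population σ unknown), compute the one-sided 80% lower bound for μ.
μ ≥ 47.39

Lower bound (one-sided):
t* = 0.844 (one-sided for 80%)
Lower bound = x̄ - t* · s/√n = 47.8 - 0.844 · 6.4/√172 = 47.39

We are 80% confident that μ ≥ 47.39.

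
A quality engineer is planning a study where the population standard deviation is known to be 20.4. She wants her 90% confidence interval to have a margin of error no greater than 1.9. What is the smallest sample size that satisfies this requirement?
n ≥ 312

For margin E ≤ 1.9:
n ≥ (z* · σ / E)²
n ≥ (1.645 · 20.4 / 1.9)²
n ≥ 311.95

Minimum n = 312 (rounding up)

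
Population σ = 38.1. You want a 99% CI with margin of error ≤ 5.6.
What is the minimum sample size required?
n ≥ 308

For margin E ≤ 5.6:
n ≥ (z* · σ / E)²
n ≥ (2.576 · 38.1 / 5.6)²
n ≥ 307.16

Minimum n = 308 (rounding up)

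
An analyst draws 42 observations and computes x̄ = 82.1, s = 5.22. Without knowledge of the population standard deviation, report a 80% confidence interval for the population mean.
(81.05, 83.15)

t-interval (σ unknown):
df = n - 1 = 41
t* = 1.303 for 80% confidence

Margin of error = t* · s/√n = 1.303 · 5.22/√42 = 1.05

CI: (81.05, 83.15)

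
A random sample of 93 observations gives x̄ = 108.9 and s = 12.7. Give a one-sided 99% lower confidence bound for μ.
μ ≥ 105.78

Lower bound (one-sided):
t* = 2.368 (one-sided for 99%)
Lower bound = x̄ - t* · s/√n = 108.9 - 2.368 · 12.7/√93 = 105.78

We are 99% confident that μ ≥ 105.78.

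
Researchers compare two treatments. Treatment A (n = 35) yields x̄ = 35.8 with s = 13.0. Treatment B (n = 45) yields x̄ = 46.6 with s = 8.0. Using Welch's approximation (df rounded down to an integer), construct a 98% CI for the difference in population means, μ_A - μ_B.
(-16.80, -4.80)

Difference: x̄₁ - x̄₂ = -10.80
SE = √(s₁²/n₁ + s₂²/n₂) = √(13.0²/35 + 8.0²/45) = 2.5002
df = 53.40 → 53 (Welch–Satterthwaite, rounded down)
t* = 2.399

CI: -10.80 ± 2.399 · 2.5002 = -10.80 ± 6.00 = (-16.80, -4.80)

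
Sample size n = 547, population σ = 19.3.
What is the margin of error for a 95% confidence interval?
Margin of error = 1.62

Margin of error = z* · σ/√n
= 1.960 · 19.3/√547
= 1.960 · 19.3/23.3880
= 1.62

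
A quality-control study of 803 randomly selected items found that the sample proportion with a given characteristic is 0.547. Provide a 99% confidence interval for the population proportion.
(0.502, 0.592)

Proportion CI:
SE = √(p̂(1-p̂)/n) = √(0.547 · 0.453 / 803) = 0.01757

z* = 2.576
Margin = z* · SE = 2.576 · 0.01757 = 0.0453

CI: 0.547 ± 0.0453 = (0.502, 0.592)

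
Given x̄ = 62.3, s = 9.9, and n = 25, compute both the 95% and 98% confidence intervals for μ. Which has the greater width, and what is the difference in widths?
98% CI is wider by 1.70

df = 24
95% CI: t* = 2.064, (58.21, 66.39), width = 2 · t* · s/√n = 8.17
98% CI: t* = 2.492, (57.37, 67.23), width = 2 · t* · s/√n = 9.87

The 98% CI is wider by 9.87 - 8.17 = 1.70.
Higher confidence requires a wider interval.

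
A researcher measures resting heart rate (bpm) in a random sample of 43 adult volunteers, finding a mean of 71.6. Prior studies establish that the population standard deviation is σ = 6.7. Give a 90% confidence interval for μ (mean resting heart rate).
(69.92, 73.28)

z-interval (σ known):
z* = 1.645 for 90% confidence

Margin of error = z* · σ/√n = 1.645 · 6.7/√43 = 1.68

CI: (71.6 - 1.68, 71.6 + 1.68) = (69.92, 73.28)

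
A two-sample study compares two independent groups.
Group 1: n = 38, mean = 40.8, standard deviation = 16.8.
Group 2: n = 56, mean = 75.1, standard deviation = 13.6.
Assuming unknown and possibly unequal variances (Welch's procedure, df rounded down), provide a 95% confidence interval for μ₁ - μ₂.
(-40.84, -27.76)

Difference: x̄₁ - x̄₂ = -34.30
SE = √(s₁²/n₁ + s₂²/n₂) = √(16.8²/38 + 13.6²/56) = 3.2757
df = 68.16 → 68 (Welch–Satterthwaite, rounded down)
t* = 1.995

CI: -34.30 ± 1.995 · 3.2757 = -34.30 ± 6.54 = (-40.84, -27.76)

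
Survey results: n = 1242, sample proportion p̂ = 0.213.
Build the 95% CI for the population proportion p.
(0.190, 0.236)

Proportion CI:
SE = √(p̂(1-p̂)/n) = √(0.213 · 0.787 / 1242) = 0.01162

z* = 1.960
Margin = z* · SE = 1.960 · 0.01162 = 0.0228

CI: 0.213 ± 0.0228 = (0.190, 0.236)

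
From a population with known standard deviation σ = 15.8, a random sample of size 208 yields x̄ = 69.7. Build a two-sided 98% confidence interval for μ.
(67.15, 72.25)

z-interval (σ known):
z* = 2.326 for 98% confidence

Margin of error = z* · σ/√n = 2.326 · 15.8/√208 = 2.55

CI: (69.7 - 2.55, 69.7 + 2.55) = (67.15, 72.25)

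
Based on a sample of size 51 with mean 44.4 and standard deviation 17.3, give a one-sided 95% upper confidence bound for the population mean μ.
μ ≤ 48.46

Upper bound (one-sided):
t* = 1.676 (one-sided for 95%)
Upper bound = x̄ + t* · s/√n = 44.4 + 1.676 · 17.3/√51 = 48.46

We are 95% confident that μ ≤ 48.46.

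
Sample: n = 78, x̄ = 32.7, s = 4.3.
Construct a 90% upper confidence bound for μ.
μ ≤ 33.33

Upper bound (one-sided):
t* = 1.293 (one-sided for 90%)
Upper bound = x̄ + t* · s/√n = 32.7 + 1.293 · 4.3/√78 = 33.33

We are 90% confident that μ ≤ 33.33.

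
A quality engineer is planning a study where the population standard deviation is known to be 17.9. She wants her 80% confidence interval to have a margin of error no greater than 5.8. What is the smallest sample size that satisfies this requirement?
n ≥ 16

For margin E ≤ 5.8:
n ≥ (z* · σ / E)²
n ≥ (1.282 · 17.9 / 5.8)²
n ≥ 15.65

Minimum n = 16 (rounding up)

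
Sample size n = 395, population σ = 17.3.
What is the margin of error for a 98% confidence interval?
Margin of error = 2.02

Margin of error = z* · σ/√n
= 2.326 · 17.3/√395
= 2.326 · 17.3/19.8746
= 2.02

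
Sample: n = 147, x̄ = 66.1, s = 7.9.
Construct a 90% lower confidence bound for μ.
μ ≥ 65.26

Lower bound (one-sided):
t* = 1.287 (one-sided for 90%)
Lower bound = x̄ - t* · s/√n = 66.1 - 1.287 · 7.9/√147 = 65.26

We are 90% confident that μ ≥ 65.26.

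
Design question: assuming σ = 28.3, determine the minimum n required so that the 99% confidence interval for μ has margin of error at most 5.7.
n ≥ 164

For margin E ≤ 5.7:
n ≥ (z* · σ / E)²
n ≥ (2.576 · 28.3 / 5.7)²
n ≥ 163.57

Minimum n = 164 (rounding up)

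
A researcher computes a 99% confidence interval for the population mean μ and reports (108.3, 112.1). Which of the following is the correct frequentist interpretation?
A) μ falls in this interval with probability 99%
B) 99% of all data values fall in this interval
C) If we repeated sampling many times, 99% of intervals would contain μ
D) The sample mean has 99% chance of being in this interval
C

A) Wrong — μ is fixed; the randomness lives in the interval, not in μ.
B) Wrong — a CI is about the parameter μ, not individual data values.
C) Correct — this is the frequentist long-run coverage interpretation.
D) Wrong — x̄ is observed and sits in the interval by construction.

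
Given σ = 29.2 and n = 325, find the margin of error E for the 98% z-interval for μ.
Margin of error = 3.77

Margin of error = z* · σ/√n
= 2.326 · 29.2/√325
= 2.326 · 29.2/18.0278
= 3.77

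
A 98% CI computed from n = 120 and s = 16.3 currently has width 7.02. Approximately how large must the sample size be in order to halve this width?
n ≈ 480

CI width ∝ 1/√n
To reduce width by factor 2, need √n to grow by 2 → need 2² = 4 times as many samples.

Current: n = 120, width = 7.02
New: n = 480, width ≈ 3.47

Width reduced by factor of 7.02/3.47 = 2.02.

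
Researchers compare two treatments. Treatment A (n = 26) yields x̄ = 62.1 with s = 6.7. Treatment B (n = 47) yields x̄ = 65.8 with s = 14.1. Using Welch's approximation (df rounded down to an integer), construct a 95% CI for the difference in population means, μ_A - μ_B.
(-8.57, 1.17)

Difference: x̄₁ - x̄₂ = -3.70
SE = √(s₁²/n₁ + s₂²/n₂) = √(6.7²/26 + 14.1²/47) = 2.4406
df = 69.81 → 69 (Welch–Satterthwaite, rounded down)
t* = 1.995

CI: -3.70 ± 1.995 · 2.4406 = -3.70 ± 4.87 = (-8.57, 1.17)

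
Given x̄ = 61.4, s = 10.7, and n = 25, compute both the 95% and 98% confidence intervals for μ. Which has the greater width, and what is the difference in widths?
98% CI is wider by 1.84

df = 24
95% CI: t* = 2.064, (56.98, 65.82), width = 2 · t* · s/√n = 8.83
98% CI: t* = 2.492, (56.07, 66.73), width = 2 · t* · s/√n = 10.67

The 98% CI is wider by 10.67 - 8.83 = 1.84.
Higher confidence requires a wider interval.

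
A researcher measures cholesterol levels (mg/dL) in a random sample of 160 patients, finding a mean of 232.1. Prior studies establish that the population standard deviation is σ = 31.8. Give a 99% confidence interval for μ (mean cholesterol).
(225.62, 238.58)

z-interval (σ known):
z* = 2.576 for 99% confidence

Margin of error = z* · σ/√n = 2.576 · 31.8/√160 = 6.48

CI: (232.1 - 6.48, 232.1 + 6.48) = (225.62, 238.58)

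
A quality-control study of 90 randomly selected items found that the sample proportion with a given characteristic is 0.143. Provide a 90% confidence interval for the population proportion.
(0.082, 0.204)

Proportion CI:
SE = √(p̂(1-p̂)/n) = √(0.143 · 0.857 / 90) = 0.03690

z* = 1.645
Margin = z* · SE = 1.645 · 0.03690 = 0.0607

CI: 0.143 ± 0.0607 = (0.082, 0.204)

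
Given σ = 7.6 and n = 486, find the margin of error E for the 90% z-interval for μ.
Margin of error = 0.57

Margin of error = z* · σ/√n
= 1.645 · 7.6/√486
= 1.645 · 7.6/22.0454
= 0.57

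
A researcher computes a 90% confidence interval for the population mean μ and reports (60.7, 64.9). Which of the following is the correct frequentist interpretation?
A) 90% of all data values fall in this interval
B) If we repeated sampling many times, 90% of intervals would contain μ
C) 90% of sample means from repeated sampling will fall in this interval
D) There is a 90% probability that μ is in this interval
B

A) Wrong — a CI is about the parameter μ, not individual data values.
B) Correct — this is the frequentist long-run coverage interpretation.
C) Wrong — coverage applies to intervals containing μ, not to future x̄ values.
D) Wrong — μ is fixed; the randomness lives in the interval, not in μ.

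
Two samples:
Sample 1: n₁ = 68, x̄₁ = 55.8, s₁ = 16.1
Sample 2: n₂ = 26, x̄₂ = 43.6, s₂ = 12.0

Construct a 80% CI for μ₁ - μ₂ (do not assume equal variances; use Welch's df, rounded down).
(8.24, 16.16)

Difference: x̄₁ - x̄₂ = 12.20
SE = √(s₁²/n₁ + s₂²/n₂) = √(16.1²/68 + 12.0²/26) = 3.0578
df = 60.55 → 60 (Welch–Satterthwaite, rounded down)
t* = 1.296

CI: 12.20 ± 1.296 · 3.0578 = 12.20 ± 3.96 = (8.24, 16.16)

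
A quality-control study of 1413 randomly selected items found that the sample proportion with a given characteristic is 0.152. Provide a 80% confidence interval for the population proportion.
(0.140, 0.164)

Proportion CI:
SE = √(p̂(1-p̂)/n) = √(0.152 · 0.848 / 1413) = 0.00955

z* = 1.282
Margin = z* · SE = 1.282 · 0.00955 = 0.0122

CI: 0.152 ± 0.0122 = (0.140, 0.164)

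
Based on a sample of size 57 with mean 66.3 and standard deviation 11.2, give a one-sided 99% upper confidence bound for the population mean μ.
μ ≤ 69.85

Upper bound (one-sided):
t* = 2.395 (one-sided for 99%)
Upper bound = x̄ + t* · s/√n = 66.3 + 2.395 · 11.2/√57 = 69.85

We are 99% confident that μ ≤ 69.85.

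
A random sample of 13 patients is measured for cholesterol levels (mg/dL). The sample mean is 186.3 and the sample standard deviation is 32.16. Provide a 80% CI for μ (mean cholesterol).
(174.21, 198.39)

t-interval (σ unknown):
df = n - 1 = 12
t* = 1.356 for 80% confidence

Margin of error = t* · s/√n = 1.356 · 32.16/√13 = 12.09

CI: (174.21, 198.39)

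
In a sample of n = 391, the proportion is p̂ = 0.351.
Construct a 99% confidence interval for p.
(0.289, 0.413)

Proportion CI:
SE = √(p̂(1-p̂)/n) = √(0.351 · 0.649 / 391) = 0.02414

z* = 2.576
Margin = z* · SE = 2.576 · 0.02414 = 0.0622

CI: 0.351 ± 0.0622 = (0.289, 0.413)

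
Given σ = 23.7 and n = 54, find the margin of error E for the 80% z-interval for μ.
Margin of error = 4.13

Margin of error = z* · σ/√n
= 1.282 · 23.7/√54
= 1.282 · 23.7/7.3485
= 4.13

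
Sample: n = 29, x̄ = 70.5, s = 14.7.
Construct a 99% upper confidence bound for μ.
μ ≤ 77.23

Upper bound (one-sided):
t* = 2.467 (one-sided for 99%)
Upper bound = x̄ + t* · s/√n = 70.5 + 2.467 · 14.7/√29 = 77.23

We are 99% confident that μ ≤ 77.23.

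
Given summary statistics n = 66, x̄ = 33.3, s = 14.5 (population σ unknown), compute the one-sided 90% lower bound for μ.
μ ≥ 30.99

Lower bound (one-sided):
t* = 1.295 (one-sided for 90%)
Lower bound = x̄ - t* · s/√n = 33.3 - 1.295 · 14.5/√66 = 30.99

We are 90% confident that μ ≥ 30.99.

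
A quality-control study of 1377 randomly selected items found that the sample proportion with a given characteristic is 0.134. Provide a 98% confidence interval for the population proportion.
(0.113, 0.155)

Proportion CI:
SE = √(p̂(1-p̂)/n) = √(0.134 · 0.866 / 1377) = 0.00918

z* = 2.326
Margin = z* · SE = 2.326 · 0.00918 = 0.0214

CI: 0.134 ± 0.0214 = (0.113, 0.155)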